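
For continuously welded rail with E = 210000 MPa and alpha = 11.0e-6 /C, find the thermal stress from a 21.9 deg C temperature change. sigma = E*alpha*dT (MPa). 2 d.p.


sigma = E * alpha * dT
sigma = 210000 * 11.0e-6 * 21.9
sigma = 2.31 * 21.9
sigma = 50.59 MPa

50.59


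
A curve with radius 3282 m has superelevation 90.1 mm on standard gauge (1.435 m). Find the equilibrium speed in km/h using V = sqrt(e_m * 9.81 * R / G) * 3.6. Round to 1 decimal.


Convert cant: e = 90.1 mm = 0.0901 m
V_ms = sqrt(0.0901 * 9.81 * 3282 / 1.435)
V_ms = sqrt(2021.531318) = 44.9614 m/s
V = 44.9614 * 3.6 = 161.9 km/h

161.9


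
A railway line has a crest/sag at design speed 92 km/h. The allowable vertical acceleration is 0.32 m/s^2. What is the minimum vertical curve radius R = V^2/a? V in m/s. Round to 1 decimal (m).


Convert speed: V = 92 / 3.6 = 25.5556 m/s
V^2 = 653.0864 m^2/s^2
R_v = 653.0864 / 0.32
R_v = 2040.9 m

2040.9


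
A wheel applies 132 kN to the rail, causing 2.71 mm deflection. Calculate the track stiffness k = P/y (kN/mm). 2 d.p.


Track stiffness k = P / y
k = 132 / 2.71
k = 48.71 kN/mm

48.71


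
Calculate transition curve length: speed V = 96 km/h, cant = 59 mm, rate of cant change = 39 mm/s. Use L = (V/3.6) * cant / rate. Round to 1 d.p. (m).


Convert speed: V = 96 / 3.6 = 26.6667 m/s
L = 26.6667 * 59 / 39
L = 1573.3333 / 39
L = 40.3 m

40.3


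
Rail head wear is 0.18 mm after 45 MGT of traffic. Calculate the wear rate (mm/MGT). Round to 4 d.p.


Wear rate = total wear / cumulative tonnage
Rate = 0.18 / 45
Rate = 0.0040 mm/MGT

0.0040


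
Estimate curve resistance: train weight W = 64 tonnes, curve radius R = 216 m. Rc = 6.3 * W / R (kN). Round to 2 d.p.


Rc = 6.3 * W / R
Rc = 6.3 * 64 / 216
Rc = 403.2 / 216
Rc = 1.87 kN

1.87


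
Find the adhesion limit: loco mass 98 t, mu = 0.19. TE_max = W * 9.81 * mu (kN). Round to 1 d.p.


TE_max = W * g * mu
TE_max = 98 * 9.81 * 0.19
TE_max = 961.38 * 0.19
TE_max = 182.7 kN

182.7


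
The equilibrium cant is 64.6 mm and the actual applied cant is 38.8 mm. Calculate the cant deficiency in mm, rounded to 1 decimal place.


Cant deficiency = equilibrium cant - actual cant
CD = 64.6 - 38.8
CD = 25.8 mm

25.8


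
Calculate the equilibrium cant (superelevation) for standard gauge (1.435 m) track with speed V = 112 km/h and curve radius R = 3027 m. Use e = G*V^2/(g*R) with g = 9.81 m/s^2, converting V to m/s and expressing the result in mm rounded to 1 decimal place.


Convert speed: V = 112 / 3.6 = 31.1111 m/s
Apply formula: e = 1.435 * 31.1111^2 / (9.81 * 3027)
e = 1.435 * 967.9012 / 29694.87
e = 0.046774 m = 46.8 mm

46.8


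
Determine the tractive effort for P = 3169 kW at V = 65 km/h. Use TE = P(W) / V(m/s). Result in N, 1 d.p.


Convert: P = 3169 kW = 3169000 W
V = 65 / 3.6 = 18.0556 m/s
TE = 3169000 / 18.0556
TE = 175513.8 N

175513.8


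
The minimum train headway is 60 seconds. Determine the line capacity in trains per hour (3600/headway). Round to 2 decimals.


Capacity = 3600 / headway
Capacity = 3600 / 60
Capacity = 60.00 trains/hour

60.00


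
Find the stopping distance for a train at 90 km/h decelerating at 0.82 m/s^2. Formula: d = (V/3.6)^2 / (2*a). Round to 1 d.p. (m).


Convert speed: V = 90 / 3.6 = 25.0 m/s
V^2 = 625.0
d = 625.0 / (2 * 0.82)
d = 625.0 / 1.64
d = 381.1 m

381.1


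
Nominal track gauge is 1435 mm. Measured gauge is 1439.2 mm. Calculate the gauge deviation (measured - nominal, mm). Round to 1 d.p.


Deviation = measured - nominal
Deviation = 1439.2 - 1435
Deviation = 4.2 mm

4.2


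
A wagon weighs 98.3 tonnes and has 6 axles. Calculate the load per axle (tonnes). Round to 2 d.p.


Load per axle = total weight / number of axles
Load = 98.3 / 6
Load = 16.38 tonnes

16.38


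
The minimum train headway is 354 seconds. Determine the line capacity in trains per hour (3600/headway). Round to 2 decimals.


Capacity = 3600 / headway
Capacity = 3600 / 354
Capacity = 10.17 trains/hour

10.17


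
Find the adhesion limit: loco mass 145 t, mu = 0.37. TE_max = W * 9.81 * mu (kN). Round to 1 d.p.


TE_max = W * g * mu
TE_max = 145 * 9.81 * 0.37
TE_max = 1422.45 * 0.37
TE_max = 526.3 kN

526.3


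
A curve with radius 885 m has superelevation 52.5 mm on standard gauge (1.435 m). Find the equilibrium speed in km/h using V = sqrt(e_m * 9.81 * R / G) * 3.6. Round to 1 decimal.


Convert cant: e = 52.5 mm = 0.0525 m
V_ms = sqrt(0.0525 * 9.81 * 885 / 1.435)
V_ms = sqrt(317.628659) = 17.8221 m/s
V = 17.8221 * 3.6 = 64.2 km/h

64.2


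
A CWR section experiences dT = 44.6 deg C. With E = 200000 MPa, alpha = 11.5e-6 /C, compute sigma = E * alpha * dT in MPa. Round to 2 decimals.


sigma = E * alpha * dT
sigma = 200000 * 11.5e-6 * 44.6
sigma = 2.3 * 44.6
sigma = 102.58 MPa

102.58


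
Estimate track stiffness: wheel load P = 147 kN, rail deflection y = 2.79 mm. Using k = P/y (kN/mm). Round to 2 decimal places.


Track stiffness k = P / y
k = 147 / 2.79
k = 52.69 kN/mm

52.69


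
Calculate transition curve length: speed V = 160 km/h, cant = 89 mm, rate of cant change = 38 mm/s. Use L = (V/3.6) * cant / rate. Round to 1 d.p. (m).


Convert speed: V = 160 / 3.6 = 44.4444 m/s
L = 44.4444 * 89 / 38
L = 3955.5556 / 38
L = 104.1 m

104.1


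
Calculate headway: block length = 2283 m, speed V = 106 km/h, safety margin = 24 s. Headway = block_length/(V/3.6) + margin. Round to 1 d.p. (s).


V = 106 / 3.6 = 29.4444 m/s
Block traversal time = 2283 / 29.4444 = 77.5358 s
Headway = 77.5358 + 24
Headway = 101.5 s

101.5


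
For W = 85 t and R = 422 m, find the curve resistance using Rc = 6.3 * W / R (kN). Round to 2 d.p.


Rc = 6.3 * W / R
Rc = 6.3 * 85 / 422
Rc = 535.5 / 422
Rc = 1.27 kN

1.27


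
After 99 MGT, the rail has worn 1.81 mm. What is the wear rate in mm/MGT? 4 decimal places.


Wear rate = total wear / cumulative tonnage
Rate = 1.81 / 99
Rate = 0.0183 mm/MGT

0.0183


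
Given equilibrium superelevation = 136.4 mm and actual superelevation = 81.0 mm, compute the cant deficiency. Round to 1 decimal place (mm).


Cant deficiency = equilibrium cant - actual cant
CD = 136.4 - 81.0
CD = 55.4 mm

55.4


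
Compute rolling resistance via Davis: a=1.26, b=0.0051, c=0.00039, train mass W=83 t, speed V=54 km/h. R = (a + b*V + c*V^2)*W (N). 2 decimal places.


b*V = 0.0051 * 54 = 0.2754
c*V^2 = 0.00039 * 2916 = 1.13724
R_per_t = 1.26 + 0.2754 + 1.13724 = 2.67264 N/t
R_total = 2.67264 * 83 = 221.83 N

221.83


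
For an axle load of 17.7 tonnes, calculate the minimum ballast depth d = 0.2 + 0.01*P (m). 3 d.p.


d = 0.2 + 0.01 * 17.7
d = 0.2 + 0.177
d = 0.377 m

0.377


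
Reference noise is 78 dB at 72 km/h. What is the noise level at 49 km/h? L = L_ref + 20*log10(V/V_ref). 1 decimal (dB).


V/V_ref = 49 / 72 = 0.680556
log10(0.680556) = -0.167136
20 * -0.167136 = -3.3427
L = 78 + -3.3427 = 74.7 dB

74.7


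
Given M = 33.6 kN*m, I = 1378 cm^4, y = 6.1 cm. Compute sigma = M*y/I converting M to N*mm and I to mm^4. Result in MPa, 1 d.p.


Convert units:
M = 33.6 kN*m = 33600000 N*mm
y = 6.1 cm = 61 mm
I = 1378 cm^4 = 13780000 mm^4
sigma = 33600000 * 61 / 13780000
sigma = 148.7 MPa

148.7


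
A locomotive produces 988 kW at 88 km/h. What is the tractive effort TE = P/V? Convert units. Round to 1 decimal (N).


Convert: P = 988 kW = 988000 W
V = 88 / 3.6 = 24.4444 m/s
TE = 988000 / 24.4444
TE = 40418.2 N

40418.2


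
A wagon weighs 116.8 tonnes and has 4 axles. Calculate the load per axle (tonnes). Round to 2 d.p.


Load per axle = total weight / number of axles
Load = 116.8 / 4
Load = 29.20 tonnes

29.20


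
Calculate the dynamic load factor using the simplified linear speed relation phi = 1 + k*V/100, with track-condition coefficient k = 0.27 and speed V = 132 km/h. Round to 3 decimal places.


phi = 1 + k * V / 100
phi = 1 + 0.27 * 132 / 100
phi = 1 + 0.3564
phi = 1.356

1.356


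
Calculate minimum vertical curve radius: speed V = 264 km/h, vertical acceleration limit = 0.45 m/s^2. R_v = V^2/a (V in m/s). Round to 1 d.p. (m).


Convert speed: V = 264 / 3.6 = 73.3333 m/s
V^2 = 5377.7778 m^2/s^2
R_v = 5377.7778 / 0.45
R_v = 11950.6 m

11950.6


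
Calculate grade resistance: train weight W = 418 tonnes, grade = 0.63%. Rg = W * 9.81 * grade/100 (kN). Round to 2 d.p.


Rg = W * 9.81 * grade / 100
Rg = 418 * 9.81 * 0.63 / 100
Rg = 4100.58 * 0.0063
Rg = 25.83 kN

25.83


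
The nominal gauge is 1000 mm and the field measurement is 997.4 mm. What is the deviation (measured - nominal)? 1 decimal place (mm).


Deviation = measured - nominal
Deviation = 997.4 - 1000
Deviation = -2.6 mm

-2.6


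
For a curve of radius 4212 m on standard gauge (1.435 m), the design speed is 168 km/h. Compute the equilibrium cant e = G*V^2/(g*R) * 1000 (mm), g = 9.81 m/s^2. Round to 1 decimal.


Convert speed: V = 168 / 3.6 = 46.6667 m/s
Apply formula: e = 1.435 * 46.6667^2 / (9.81 * 4212)
e = 1.435 * 2177.7778 / 41319.72
e = 0.075632 m = 75.6 mm

75.6


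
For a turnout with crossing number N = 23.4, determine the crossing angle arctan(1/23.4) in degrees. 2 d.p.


1/N = 1/23.4 = 0.042735
angle = arctan(0.042735) = 0.042709 rad
angle = 0.042709 * 180/pi = 2.45 degrees

2.45


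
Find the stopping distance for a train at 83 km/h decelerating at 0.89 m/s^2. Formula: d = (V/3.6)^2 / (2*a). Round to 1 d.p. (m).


Convert speed: V = 83 / 3.6 = 23.0556 m/s
V^2 = 531.5586
d = 531.5586 / (2 * 0.89)
d = 531.5586 / 1.78
d = 298.6 m

298.6


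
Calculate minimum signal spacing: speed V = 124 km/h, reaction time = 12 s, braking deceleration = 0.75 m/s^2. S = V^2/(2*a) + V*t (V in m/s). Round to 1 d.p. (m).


V = 124 / 3.6 = 34.4444 m/s
Braking distance = 34.4444^2 / (2*0.75) = 790.9465 m
Sighting distance = 34.4444 * 12 = 413.3333 m
S = 790.9465 + 413.3333 = 1204.3 m

1204.3


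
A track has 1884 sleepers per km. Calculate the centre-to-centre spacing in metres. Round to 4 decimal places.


Spacing = 1000 m / number of sleepers
Spacing = 1000 / 1884
Spacing = 0.5308 m

0.5308


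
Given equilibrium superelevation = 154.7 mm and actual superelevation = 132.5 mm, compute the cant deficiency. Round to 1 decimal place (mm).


Cant deficiency = equilibrium cant - actual cant
CD = 154.7 - 132.5
CD = 22.2 mm

22.2


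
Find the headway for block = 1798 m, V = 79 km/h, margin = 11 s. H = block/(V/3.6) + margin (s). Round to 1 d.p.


V = 79 / 3.6 = 21.9444 m/s
Block traversal time = 1798 / 21.9444 = 81.9342 s
Headway = 81.9342 + 11
Headway = 92.9 s

92.9


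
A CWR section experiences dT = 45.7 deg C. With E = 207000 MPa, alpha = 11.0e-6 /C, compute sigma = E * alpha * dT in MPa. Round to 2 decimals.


sigma = E * alpha * dT
sigma = 207000 * 11.0e-6 * 45.7
sigma = 2.277 * 45.7
sigma = 104.06 MPa

104.06


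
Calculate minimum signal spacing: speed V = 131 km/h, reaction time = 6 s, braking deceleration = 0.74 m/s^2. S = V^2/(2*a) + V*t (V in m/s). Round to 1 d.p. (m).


V = 131 / 3.6 = 36.3889 m/s
Braking distance = 36.3889^2 / (2*0.74) = 894.6968 m
Sighting distance = 36.3889 * 6 = 218.3333 m
S = 894.6968 + 218.3333 = 1113.0 m

1113.0


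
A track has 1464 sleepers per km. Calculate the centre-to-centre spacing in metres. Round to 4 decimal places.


Spacing = 1000 m / number of sleepers
Spacing = 1000 / 1464
Spacing = 0.6831 m

0.6831


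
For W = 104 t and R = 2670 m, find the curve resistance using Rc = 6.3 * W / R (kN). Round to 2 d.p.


Rc = 6.3 * W / R
Rc = 6.3 * 104 / 2670
Rc = 655.2 / 2670
Rc = 0.25 kN

0.25


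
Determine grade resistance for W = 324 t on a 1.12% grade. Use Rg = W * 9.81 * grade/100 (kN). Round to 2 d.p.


Rg = W * 9.81 * grade / 100
Rg = 324 * 9.81 * 1.12 / 100
Rg = 3178.44 * 0.0112
Rg = 35.60 kN

35.60


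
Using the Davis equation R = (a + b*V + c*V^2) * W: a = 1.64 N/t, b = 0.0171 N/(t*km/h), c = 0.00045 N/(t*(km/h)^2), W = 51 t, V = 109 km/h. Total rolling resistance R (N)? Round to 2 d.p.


b*V = 0.0171 * 109 = 1.8639
c*V^2 = 0.00045 * 11881 = 5.34645
R_per_t = 1.64 + 1.8639 + 5.34645 = 8.85035 N/t
R_total = 8.85035 * 51 = 451.37 N

451.37


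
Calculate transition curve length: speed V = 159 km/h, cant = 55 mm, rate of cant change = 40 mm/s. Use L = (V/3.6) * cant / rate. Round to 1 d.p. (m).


Convert speed: V = 159 / 3.6 = 44.1667 m/s
L = 44.1667 * 55 / 40
L = 2429.1667 / 40
L = 60.7 m

60.7


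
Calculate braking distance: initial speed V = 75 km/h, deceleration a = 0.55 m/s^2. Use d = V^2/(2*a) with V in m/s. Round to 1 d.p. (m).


Convert speed: V = 75 / 3.6 = 20.8333 m/s
V^2 = 434.0278
d = 434.0278 / (2 * 0.55)
d = 434.0278 / 1.1
d = 394.6 m

394.6


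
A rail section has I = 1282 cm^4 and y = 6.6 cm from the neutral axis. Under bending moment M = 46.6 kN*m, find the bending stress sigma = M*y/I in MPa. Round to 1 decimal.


Convert units:
M = 46.6 kN*m = 46600000 N*mm
y = 6.6 cm = 66 mm
I = 1282 cm^4 = 12820000 mm^4
sigma = 46600000 * 66 / 12820000
sigma = 239.9 MPa

239.9


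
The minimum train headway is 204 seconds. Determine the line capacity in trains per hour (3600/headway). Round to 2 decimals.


Capacity = 3600 / headway
Capacity = 3600 / 204
Capacity = 17.65 trains/hour

17.65


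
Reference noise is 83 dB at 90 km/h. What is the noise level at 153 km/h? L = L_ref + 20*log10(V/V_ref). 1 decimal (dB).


V/V_ref = 153 / 90 = 1.7
log10(1.7) = 0.230449
20 * 0.230449 = 4.609
L = 83 + 4.609 = 87.6 dB

87.6


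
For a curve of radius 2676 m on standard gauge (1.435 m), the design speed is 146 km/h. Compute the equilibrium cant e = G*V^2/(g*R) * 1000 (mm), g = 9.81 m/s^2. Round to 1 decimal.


Convert speed: V = 146 / 3.6 = 40.5556 m/s
Apply formula: e = 1.435 * 40.5556^2 / (9.81 * 2676)
e = 1.435 * 1644.7531 / 26251.56
e = 0.089908 m = 89.9 mm

89.9


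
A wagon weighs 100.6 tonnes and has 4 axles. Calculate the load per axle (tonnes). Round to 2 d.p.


Load per axle = total weight / number of axles
Load = 100.6 / 4
Load = 25.15 tonnes

25.15


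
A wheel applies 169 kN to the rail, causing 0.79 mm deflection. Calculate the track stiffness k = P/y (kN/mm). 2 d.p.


Track stiffness k = P / y
k = 169 / 0.79
k = 213.92 kN/mm

213.92


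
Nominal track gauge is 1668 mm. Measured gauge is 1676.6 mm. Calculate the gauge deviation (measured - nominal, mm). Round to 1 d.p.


Deviation = measured - nominal
Deviation = 1676.6 - 1668
Deviation = 8.6 mm

8.6


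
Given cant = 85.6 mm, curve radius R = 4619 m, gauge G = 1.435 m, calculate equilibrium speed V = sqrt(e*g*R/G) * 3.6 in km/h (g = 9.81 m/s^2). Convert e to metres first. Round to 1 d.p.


Convert cant: e = 85.6 mm = 0.0856 m
V_ms = sqrt(0.0856 * 9.81 * 4619 / 1.435)
V_ms = sqrt(2702.955111) = 51.99 m/s
V = 51.99 * 3.6 = 187.2 km/h

187.2


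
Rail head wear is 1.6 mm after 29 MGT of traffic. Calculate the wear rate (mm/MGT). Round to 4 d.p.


Wear rate = total wear / cumulative tonnage
Rate = 1.6 / 29
Rate = 0.0552 mm/MGT

0.0552


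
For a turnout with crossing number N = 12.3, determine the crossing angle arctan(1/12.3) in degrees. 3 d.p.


1/N = 1/12.3 = 0.081301
angle = arctan(0.081301) = 0.081122 rad
angle = 0.081122 * 180/pi = 4.648 degrees

4.648


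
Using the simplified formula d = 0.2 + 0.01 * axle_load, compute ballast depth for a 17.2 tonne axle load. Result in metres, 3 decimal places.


d = 0.2 + 0.01 * 17.2
d = 0.2 + 0.172
d = 0.372 m

0.372


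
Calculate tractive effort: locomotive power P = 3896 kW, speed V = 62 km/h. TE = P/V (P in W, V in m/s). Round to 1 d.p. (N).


Convert: P = 3896 kW = 3896000 W
V = 62 / 3.6 = 17.2222 m/s
TE = 3896000 / 17.2222
TE = 226219.4 N

226219.4


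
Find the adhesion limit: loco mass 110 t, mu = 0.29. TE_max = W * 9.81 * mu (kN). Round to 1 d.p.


TE_max = W * g * mu
TE_max = 110 * 9.81 * 0.29
TE_max = 1079.1 * 0.29
TE_max = 312.9 kN

312.9


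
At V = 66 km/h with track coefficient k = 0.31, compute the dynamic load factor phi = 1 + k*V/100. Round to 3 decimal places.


phi = 1 + k * V / 100
phi = 1 + 0.31 * 66 / 100
phi = 1 + 0.2046
phi = 1.205

1.205


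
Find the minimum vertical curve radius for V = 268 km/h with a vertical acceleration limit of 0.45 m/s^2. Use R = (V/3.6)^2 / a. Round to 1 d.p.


Convert speed: V = 268 / 3.6 = 74.4444 m/s
V^2 = 5541.9753 m^2/s^2
R_v = 5541.9753 / 0.45
R_v = 12315.5 m

12315.5


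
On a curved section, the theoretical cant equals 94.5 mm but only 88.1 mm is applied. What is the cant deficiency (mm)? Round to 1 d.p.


Cant deficiency = equilibrium cant - actual cant
CD = 94.5 - 88.1
CD = 6.4 mm

6.4


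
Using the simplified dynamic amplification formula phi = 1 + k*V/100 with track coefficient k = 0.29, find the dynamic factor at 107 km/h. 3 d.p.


phi = 1 + k * V / 100
phi = 1 + 0.29 * 107 / 100
phi = 1 + 0.3103
phi = 1.310

1.310


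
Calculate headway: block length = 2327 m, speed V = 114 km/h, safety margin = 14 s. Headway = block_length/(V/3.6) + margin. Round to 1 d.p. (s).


V = 114 / 3.6 = 31.6667 m/s
Block traversal time = 2327 / 31.6667 = 73.4842 s
Headway = 73.4842 + 14
Headway = 87.5 s

87.5


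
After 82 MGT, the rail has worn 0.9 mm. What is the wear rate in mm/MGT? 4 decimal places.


Wear rate = total wear / cumulative tonnage
Rate = 0.9 / 82
Rate = 0.0110 mm/MGT

0.0110


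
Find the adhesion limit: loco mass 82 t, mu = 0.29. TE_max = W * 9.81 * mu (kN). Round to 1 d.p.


TE_max = W * g * mu
TE_max = 82 * 9.81 * 0.29
TE_max = 804.42 * 0.29
TE_max = 233.3 kN

233.3


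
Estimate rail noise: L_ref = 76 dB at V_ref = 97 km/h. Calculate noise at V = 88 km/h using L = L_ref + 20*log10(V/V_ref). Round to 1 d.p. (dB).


V/V_ref = 88 / 97 = 0.907216
log10(0.907216) = -0.042289
20 * -0.042289 = -0.8458
L = 76 + -0.8458 = 75.2 dB

75.2


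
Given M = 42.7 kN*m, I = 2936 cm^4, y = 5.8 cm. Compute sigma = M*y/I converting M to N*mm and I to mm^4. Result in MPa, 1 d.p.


Convert units:
M = 42.7 kN*m = 42700000 N*mm
y = 5.8 cm = 58 mm
I = 2936 cm^4 = 29360000 mm^4
sigma = 42700000 * 58 / 29360000
sigma = 84.4 MPa

84.4


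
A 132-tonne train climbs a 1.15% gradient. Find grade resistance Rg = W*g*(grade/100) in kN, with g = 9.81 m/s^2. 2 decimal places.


Rg = W * 9.81 * grade / 100
Rg = 132 * 9.81 * 1.15 / 100
Rg = 1294.92 * 0.0115
Rg = 14.89 kN

14.89


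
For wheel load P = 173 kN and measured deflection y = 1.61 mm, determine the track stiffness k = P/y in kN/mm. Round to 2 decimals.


Track stiffness k = P / y
k = 173 / 1.61
k = 107.45 kN/mm

107.45


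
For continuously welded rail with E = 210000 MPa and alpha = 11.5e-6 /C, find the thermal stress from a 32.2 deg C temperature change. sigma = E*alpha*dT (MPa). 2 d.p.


sigma = E * alpha * dT
sigma = 210000 * 11.5e-6 * 32.2
sigma = 2.415 * 32.2
sigma = 77.76 MPa

77.76


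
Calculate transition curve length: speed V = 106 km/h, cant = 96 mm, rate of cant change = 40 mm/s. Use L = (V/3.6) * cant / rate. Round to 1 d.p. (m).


Convert speed: V = 106 / 3.6 = 29.4444 m/s
L = 29.4444 * 96 / 40
L = 2826.6667 / 40
L = 70.7 m

70.7


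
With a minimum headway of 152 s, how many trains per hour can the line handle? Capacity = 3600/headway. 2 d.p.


Capacity = 3600 / headway
Capacity = 3600 / 152
Capacity = 23.68 trains/hour

23.68


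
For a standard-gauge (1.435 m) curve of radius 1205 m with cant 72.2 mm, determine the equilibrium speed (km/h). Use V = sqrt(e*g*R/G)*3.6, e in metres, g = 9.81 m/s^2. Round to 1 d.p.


Convert cant: e = 72.2 mm = 0.0722 m
V_ms = sqrt(0.0722 * 9.81 * 1205 / 1.435)
V_ms = sqrt(594.759449) = 24.3877 m/s
V = 24.3877 * 3.6 = 87.8 km/h

87.8


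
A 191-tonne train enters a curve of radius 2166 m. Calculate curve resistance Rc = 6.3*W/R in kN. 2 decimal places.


Rc = 6.3 * W / R
Rc = 6.3 * 191 / 2166
Rc = 1203.3 / 2166
Rc = 0.56 kN

0.56


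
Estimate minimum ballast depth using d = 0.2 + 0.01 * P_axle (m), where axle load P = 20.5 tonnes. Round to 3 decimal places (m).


d = 0.2 + 0.01 * 20.5
d = 0.2 + 0.205
d = 0.405 m

0.405


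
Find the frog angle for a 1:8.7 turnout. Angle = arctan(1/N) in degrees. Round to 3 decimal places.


1/N = 1/8.7 = 0.114943
angle = arctan(0.114943) = 0.11444 rad
angle = 0.11444 * 180/pi = 6.557 degrees

6.557


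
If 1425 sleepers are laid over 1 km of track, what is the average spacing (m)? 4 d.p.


Spacing = 1000 m / number of sleepers
Spacing = 1000 / 1425
Spacing = 0.7018 m

0.7018


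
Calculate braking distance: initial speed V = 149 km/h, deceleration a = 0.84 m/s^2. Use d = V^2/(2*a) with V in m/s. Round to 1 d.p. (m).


Convert speed: V = 149 / 3.6 = 41.3889 m/s
V^2 = 1713.0401
d = 1713.0401 / (2 * 0.84)
d = 1713.0401 / 1.68
d = 1019.7 m

1019.7


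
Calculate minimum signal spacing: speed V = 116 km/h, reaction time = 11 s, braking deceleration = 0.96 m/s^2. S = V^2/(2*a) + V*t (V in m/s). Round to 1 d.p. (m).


V = 116 / 3.6 = 32.2222 m/s
Braking distance = 32.2222^2 / (2*0.96) = 540.7665 m
Sighting distance = 32.2222 * 11 = 354.4444 m
S = 540.7665 + 354.4444 = 895.2 m

895.2


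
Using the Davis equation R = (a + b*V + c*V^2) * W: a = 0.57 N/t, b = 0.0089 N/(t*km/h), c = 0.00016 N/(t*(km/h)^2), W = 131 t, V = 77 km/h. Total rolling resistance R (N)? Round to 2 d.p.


b*V = 0.0089 * 77 = 0.6853
c*V^2 = 0.00016 * 5929 = 0.94864
R_per_t = 0.57 + 0.6853 + 0.94864 = 2.20394 N/t
R_total = 2.20394 * 131 = 288.72 N

288.72


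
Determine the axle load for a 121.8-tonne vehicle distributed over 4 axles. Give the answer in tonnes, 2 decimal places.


Load per axle = total weight / number of axles
Load = 121.8 / 4
Load = 30.45 tonnes

30.45


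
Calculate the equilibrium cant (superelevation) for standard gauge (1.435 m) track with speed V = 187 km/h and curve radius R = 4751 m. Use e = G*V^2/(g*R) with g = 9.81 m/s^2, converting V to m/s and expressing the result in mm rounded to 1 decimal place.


Convert speed: V = 187 / 3.6 = 51.9444 m/s
Apply formula: e = 1.435 * 51.9444^2 / (9.81 * 4751)
e = 1.435 * 2698.2253 / 46607.31
e = 0.083076 m = 83.1 mm

83.1


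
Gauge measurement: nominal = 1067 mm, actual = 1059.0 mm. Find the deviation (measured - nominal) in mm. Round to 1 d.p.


Deviation = measured - nominal
Deviation = 1059.0 - 1067
Deviation = -8.0 mm

-8.0


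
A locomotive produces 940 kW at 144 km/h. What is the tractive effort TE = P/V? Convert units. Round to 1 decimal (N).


Convert: P = 940 kW = 940000 W
V = 144 / 3.6 = 40.0 m/s
TE = 940000 / 40.0
TE = 23500.0 N

23500.0


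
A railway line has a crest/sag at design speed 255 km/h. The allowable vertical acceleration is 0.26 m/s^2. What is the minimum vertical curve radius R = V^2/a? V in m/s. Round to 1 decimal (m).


Convert speed: V = 255 / 3.6 = 70.8333 m/s
V^2 = 5017.3611 m^2/s^2
R_v = 5017.3611 / 0.26
R_v = 19297.5 m

19297.5


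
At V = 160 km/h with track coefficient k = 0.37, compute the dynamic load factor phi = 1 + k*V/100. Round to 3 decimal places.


phi = 1 + k * V / 100
phi = 1 + 0.37 * 160 / 100
phi = 1 + 0.592
phi = 1.592

1.592


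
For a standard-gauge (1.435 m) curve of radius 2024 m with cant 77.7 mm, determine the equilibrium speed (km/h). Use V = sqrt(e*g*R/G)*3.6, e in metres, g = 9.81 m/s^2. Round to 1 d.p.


Convert cant: e = 77.7 mm = 0.0777 m
V_ms = sqrt(0.0777 * 9.81 * 2024 / 1.435)
V_ms = sqrt(1075.099434) = 32.7887 m/s
V = 32.7887 * 3.6 = 118.0 km/h

118.0


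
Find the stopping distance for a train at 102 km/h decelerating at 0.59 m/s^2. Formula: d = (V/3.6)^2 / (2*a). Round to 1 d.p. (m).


Convert speed: V = 102 / 3.6 = 28.3333 m/s
V^2 = 802.7778
d = 802.7778 / (2 * 0.59)
d = 802.7778 / 1.18
d = 680.3 m

680.3


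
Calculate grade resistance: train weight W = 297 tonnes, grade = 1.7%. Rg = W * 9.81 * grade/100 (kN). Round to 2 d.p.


Rg = W * 9.81 * grade / 100
Rg = 297 * 9.81 * 1.7 / 100
Rg = 2913.57 * 0.017
Rg = 49.53 kN

49.53


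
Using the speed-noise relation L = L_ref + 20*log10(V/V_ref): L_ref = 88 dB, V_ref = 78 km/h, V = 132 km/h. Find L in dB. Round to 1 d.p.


V/V_ref = 132 / 78 = 1.692308
log10(1.692308) = 0.228479
20 * 0.228479 = 4.5696
L = 88 + 4.5696 = 92.6 dB

92.6


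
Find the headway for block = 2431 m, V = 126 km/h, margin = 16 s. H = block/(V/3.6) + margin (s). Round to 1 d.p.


V = 126 / 3.6 = 35.0 m/s
Block traversal time = 2431 / 35.0 = 69.4571 s
Headway = 69.4571 + 16
Headway = 85.5 s

85.5


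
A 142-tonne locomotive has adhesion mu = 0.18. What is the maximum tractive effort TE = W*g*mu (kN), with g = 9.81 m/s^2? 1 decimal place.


TE_max = W * g * mu
TE_max = 142 * 9.81 * 0.18
TE_max = 1393.02 * 0.18
TE_max = 250.7 kN

250.7


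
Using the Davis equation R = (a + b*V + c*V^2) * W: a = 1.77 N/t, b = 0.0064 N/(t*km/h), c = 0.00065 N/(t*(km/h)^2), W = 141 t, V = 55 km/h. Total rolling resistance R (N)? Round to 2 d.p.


b*V = 0.0064 * 55 = 0.352
c*V^2 = 0.00065 * 3025 = 1.96625
R_per_t = 1.77 + 0.352 + 1.96625 = 4.08825 N/t
R_total = 4.08825 * 141 = 576.44 N

576.44


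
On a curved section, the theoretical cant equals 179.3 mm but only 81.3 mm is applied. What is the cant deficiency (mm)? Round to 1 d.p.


Cant deficiency = equilibrium cant - actual cant
CD = 179.3 - 81.3
CD = 98.0 mm

98.0


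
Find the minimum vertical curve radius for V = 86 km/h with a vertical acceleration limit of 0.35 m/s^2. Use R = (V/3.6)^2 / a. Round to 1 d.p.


Convert speed: V = 86 / 3.6 = 23.8889 m/s
V^2 = 570.679 m^2/s^2
R_v = 570.679 / 0.35
R_v = 1630.5 m

1630.5


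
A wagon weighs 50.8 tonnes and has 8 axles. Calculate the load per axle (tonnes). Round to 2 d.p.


Load per axle = total weight / number of axles
Load = 50.8 / 8
Load = 6.35 tonnes

6.35


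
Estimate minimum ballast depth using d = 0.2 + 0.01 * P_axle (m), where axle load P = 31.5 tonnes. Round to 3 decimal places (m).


d = 0.2 + 0.01 * 31.5
d = 0.2 + 0.315
d = 0.515 m

0.515


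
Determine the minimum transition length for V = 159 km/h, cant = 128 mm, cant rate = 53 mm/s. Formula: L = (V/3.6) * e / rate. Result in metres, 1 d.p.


Convert speed: V = 159 / 3.6 = 44.1667 m/s
L = 44.1667 * 128 / 53
L = 5653.3333 / 53
L = 106.7 m

106.7


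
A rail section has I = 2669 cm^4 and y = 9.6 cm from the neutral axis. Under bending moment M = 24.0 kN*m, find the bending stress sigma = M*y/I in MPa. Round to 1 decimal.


Convert units:
M = 24.0 kN*m = 24000000 N*mm
y = 9.6 cm = 96 mm
I = 2669 cm^4 = 26690000 mm^4
sigma = 24000000 * 96 / 26690000
sigma = 86.3 MPa

86.3


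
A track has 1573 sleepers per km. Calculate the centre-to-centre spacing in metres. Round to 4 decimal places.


Spacing = 1000 m / number of sleepers
Spacing = 1000 / 1573
Spacing = 0.6357 m

0.6357


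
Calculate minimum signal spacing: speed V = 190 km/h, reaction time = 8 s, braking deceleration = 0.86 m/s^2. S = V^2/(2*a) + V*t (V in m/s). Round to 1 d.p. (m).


V = 190 / 3.6 = 52.7778 m/s
Braking distance = 52.7778^2 / (2*0.86) = 1619.4732 m
Sighting distance = 52.7778 * 8 = 422.2222 m
S = 1619.4732 + 422.2222 = 2041.7 m

2041.7


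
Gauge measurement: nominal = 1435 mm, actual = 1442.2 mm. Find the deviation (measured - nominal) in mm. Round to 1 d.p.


Deviation = measured - nominal
Deviation = 1442.2 - 1435
Deviation = 7.2 mm

7.2


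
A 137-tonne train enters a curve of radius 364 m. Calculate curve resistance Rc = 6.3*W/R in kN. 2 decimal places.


Rc = 6.3 * W / R
Rc = 6.3 * 137 / 364
Rc = 863.1 / 364
Rc = 2.37 kN

2.37


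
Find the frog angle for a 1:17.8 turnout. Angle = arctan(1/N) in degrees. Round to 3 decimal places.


1/N = 1/17.8 = 0.05618
angle = arctan(0.05618) = 0.056121 rad
angle = 0.056121 * 180/pi = 3.215 degrees

3.215


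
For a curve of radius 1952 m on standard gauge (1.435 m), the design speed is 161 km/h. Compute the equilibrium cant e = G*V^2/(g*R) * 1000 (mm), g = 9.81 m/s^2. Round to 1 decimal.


Convert speed: V = 161 / 3.6 = 44.7222 m/s
Apply formula: e = 1.435 * 44.7222^2 / (9.81 * 1952)
e = 1.435 * 2000.0772 / 19149.12
e = 0.149882 m = 149.9 mm

149.9


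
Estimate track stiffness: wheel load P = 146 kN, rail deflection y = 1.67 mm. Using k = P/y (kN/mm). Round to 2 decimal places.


Track stiffness k = P / y
k = 146 / 1.67
k = 87.43 kN/mm

87.43


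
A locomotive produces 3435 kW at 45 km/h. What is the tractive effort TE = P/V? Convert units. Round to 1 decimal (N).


Convert: P = 3435 kW = 3435000 W
V = 45 / 3.6 = 12.5 m/s
TE = 3435000 / 12.5
TE = 274800.0 N

274800.0


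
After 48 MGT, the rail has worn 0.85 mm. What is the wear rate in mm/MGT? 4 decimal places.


Wear rate = total wear / cumulative tonnage
Rate = 0.85 / 48
Rate = 0.0177 mm/MGT

0.0177


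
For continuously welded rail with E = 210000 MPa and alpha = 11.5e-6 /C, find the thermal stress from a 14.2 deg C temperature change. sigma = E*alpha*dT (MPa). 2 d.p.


sigma = E * alpha * dT
sigma = 210000 * 11.5e-6 * 14.2
sigma = 2.415 * 14.2
sigma = 34.29 MPa

34.29


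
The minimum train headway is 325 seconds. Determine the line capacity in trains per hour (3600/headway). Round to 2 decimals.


Capacity = 3600 / headway
Capacity = 3600 / 325
Capacity = 11.08 trains/hour

11.08


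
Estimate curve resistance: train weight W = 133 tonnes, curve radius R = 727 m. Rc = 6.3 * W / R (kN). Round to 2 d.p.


Rc = 6.3 * W / R
Rc = 6.3 * 133 / 727
Rc = 837.9 / 727
Rc = 1.15 kN

1.15


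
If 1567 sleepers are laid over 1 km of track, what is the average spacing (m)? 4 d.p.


Spacing = 1000 m / number of sleepers
Spacing = 1000 / 1567
Spacing = 0.6382 m

0.6382


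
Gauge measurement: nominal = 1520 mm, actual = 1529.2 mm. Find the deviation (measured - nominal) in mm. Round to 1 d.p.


Deviation = measured - nominal
Deviation = 1529.2 - 1520
Deviation = 9.2 mm

9.2


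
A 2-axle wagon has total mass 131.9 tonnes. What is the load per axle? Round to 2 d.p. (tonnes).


Load per axle = total weight / number of axles
Load = 131.9 / 2
Load = 65.95 tonnes

65.95


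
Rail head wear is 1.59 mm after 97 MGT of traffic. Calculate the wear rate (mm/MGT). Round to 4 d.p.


Wear rate = total wear / cumulative tonnage
Rate = 1.59 / 97
Rate = 0.0164 mm/MGT

0.0164


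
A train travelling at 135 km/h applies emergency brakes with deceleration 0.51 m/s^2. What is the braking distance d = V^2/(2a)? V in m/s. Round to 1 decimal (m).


Convert speed: V = 135 / 3.6 = 37.5 m/s
V^2 = 1406.25
d = 1406.25 / (2 * 0.51)
d = 1406.25 / 1.02
d = 1378.7 m

1378.7


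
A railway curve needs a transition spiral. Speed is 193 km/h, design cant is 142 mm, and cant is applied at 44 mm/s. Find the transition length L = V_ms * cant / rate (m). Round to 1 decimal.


Convert speed: V = 193 / 3.6 = 53.6111 m/s
L = 53.6111 * 142 / 44
L = 7612.7778 / 44
L = 173.0 m

173.0


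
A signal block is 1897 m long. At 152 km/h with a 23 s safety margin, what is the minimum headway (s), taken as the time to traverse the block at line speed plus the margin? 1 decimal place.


V = 152 / 3.6 = 42.2222 m/s
Block traversal time = 1897 / 42.2222 = 44.9289 s
Headway = 44.9289 + 23
Headway = 67.9 s

67.9


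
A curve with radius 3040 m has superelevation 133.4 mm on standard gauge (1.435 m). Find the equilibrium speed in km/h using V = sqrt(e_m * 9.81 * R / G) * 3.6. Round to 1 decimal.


Convert cant: e = 133.4 mm = 0.1334 m
V_ms = sqrt(0.1334 * 9.81 * 3040 / 1.435)
V_ms = sqrt(2772.340181) = 52.653 m/s
V = 52.653 * 3.6 = 189.6 km/h

189.6


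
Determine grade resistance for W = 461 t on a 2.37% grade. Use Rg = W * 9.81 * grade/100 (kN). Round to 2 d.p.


Rg = W * 9.81 * grade / 100
Rg = 461 * 9.81 * 2.37 / 100
Rg = 4522.41 * 0.0237
Rg = 107.18 kN

107.18


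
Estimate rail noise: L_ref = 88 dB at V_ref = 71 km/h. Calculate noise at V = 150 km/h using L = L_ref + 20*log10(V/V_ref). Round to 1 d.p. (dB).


V/V_ref = 150 / 71 = 2.112676
log10(2.112676) = 0.324833
20 * 0.324833 = 6.4967
L = 88 + 6.4967 = 94.5 dB

94.5


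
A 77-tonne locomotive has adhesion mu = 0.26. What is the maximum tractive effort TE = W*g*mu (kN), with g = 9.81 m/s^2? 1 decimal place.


TE_max = W * g * mu
TE_max = 77 * 9.81 * 0.26
TE_max = 755.37 * 0.26
TE_max = 196.4 kN

196.4


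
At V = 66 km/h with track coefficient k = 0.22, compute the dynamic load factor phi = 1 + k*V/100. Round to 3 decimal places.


phi = 1 + k * V / 100
phi = 1 + 0.22 * 66 / 100
phi = 1 + 0.1452
phi = 1.145

1.145


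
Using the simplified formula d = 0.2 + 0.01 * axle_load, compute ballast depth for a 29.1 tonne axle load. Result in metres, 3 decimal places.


d = 0.2 + 0.01 * 29.1
d = 0.2 + 0.291
d = 0.491 m

0.491


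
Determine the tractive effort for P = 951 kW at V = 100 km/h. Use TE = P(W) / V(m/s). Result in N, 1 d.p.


Convert: P = 951 kW = 951000 W
V = 100 / 3.6 = 27.7778 m/s
TE = 951000 / 27.7778
TE = 34236.0 N

34236.0


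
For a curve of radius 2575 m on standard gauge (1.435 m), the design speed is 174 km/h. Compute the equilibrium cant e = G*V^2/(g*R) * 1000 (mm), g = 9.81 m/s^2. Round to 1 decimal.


Convert speed: V = 174 / 3.6 = 48.3333 m/s
Apply formula: e = 1.435 * 48.3333^2 / (9.81 * 2575)
e = 1.435 * 2336.1111 / 25260.75
e = 0.132709 m = 132.7 mm

132.7


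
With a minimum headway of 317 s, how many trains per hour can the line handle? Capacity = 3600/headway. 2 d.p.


Capacity = 3600 / headway
Capacity = 3600 / 317
Capacity = 11.36 trains/hour

11.36


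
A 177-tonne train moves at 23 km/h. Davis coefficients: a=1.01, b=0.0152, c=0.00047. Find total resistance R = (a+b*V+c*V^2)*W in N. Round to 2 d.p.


b*V = 0.0152 * 23 = 0.3496
c*V^2 = 0.00047 * 529 = 0.24863
R_per_t = 1.01 + 0.3496 + 0.24863 = 1.60823 N/t
R_total = 1.60823 * 177 = 284.66 N

284.66


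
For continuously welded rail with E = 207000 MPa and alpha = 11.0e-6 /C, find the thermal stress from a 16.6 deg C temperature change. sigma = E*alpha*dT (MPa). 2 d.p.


sigma = E * alpha * dT
sigma = 207000 * 11.0e-6 * 16.6
sigma = 2.277 * 16.6
sigma = 37.80 MPa

37.80


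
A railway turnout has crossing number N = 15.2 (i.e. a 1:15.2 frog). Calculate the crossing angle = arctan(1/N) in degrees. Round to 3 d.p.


1/N = 1/15.2 = 0.065789
angle = arctan(0.065789) = 0.065695 rad
angle = 0.065695 * 180/pi = 3.764 degrees

3.764


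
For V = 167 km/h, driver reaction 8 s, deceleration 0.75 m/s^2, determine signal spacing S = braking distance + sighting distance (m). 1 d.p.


V = 167 / 3.6 = 46.3889 m/s
Braking distance = 46.3889^2 / (2*0.75) = 1434.6193 m
Sighting distance = 46.3889 * 8 = 371.1111 m
S = 1434.6193 + 371.1111 = 1805.7 m

1805.7


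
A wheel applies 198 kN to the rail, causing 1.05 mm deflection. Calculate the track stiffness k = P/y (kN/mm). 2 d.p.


Track stiffness k = P / y
k = 198 / 1.05
k = 188.57 kN/mm

188.57


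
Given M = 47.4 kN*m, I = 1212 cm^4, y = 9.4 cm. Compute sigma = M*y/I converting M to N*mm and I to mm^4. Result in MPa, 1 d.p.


Convert units:
M = 47.4 kN*m = 47400000 N*mm
y = 9.4 cm = 94 mm
I = 1212 cm^4 = 12120000 mm^4
sigma = 47400000 * 94 / 12120000
sigma = 367.6 MPa

367.6


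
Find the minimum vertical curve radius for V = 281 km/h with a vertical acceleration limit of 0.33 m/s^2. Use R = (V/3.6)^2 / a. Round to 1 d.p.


Convert speed: V = 281 / 3.6 = 78.0556 m/s
V^2 = 6092.6698 m^2/s^2
R_v = 6092.6698 / 0.33
R_v = 18462.6 m

18462.6


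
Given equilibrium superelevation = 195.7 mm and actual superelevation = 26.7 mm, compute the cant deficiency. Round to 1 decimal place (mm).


Cant deficiency = equilibrium cant - actual cant
CD = 195.7 - 26.7
CD = 169.0 mm

169.0


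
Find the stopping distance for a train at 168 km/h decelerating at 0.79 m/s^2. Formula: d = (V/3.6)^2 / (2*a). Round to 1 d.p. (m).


Convert speed: V = 168 / 3.6 = 46.6667 m/s
V^2 = 2177.7778
d = 2177.7778 / (2 * 0.79)
d = 2177.7778 / 1.58
d = 1378.3 m

1378.3


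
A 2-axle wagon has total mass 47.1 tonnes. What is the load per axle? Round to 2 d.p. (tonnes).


Load per axle = total weight / number of axles
Load = 47.1 / 2
Load = 23.55 tonnes

23.55


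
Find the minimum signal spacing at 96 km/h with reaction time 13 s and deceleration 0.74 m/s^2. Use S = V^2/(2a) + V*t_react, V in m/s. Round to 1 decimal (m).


V = 96 / 3.6 = 26.6667 m/s
Braking distance = 26.6667^2 / (2*0.74) = 480.4805 m
Sighting distance = 26.6667 * 13 = 346.6667 m
S = 480.4805 + 346.6667 = 827.1 m

827.1


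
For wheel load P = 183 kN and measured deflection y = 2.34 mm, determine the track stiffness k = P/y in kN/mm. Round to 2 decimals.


Track stiffness k = P / y
k = 183 / 2.34
k = 78.21 kN/mm

78.21


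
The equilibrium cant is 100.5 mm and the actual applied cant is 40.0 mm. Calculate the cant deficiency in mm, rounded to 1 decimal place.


Cant deficiency = equilibrium cant - actual cant
CD = 100.5 - 40.0
CD = 60.5 mm

60.5


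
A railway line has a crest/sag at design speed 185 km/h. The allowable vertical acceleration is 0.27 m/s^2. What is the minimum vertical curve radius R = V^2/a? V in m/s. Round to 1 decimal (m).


Convert speed: V = 185 / 3.6 = 51.3889 m/s
V^2 = 2640.8179 m^2/s^2
R_v = 2640.8179 / 0.27
R_v = 9780.8 m

9780.8


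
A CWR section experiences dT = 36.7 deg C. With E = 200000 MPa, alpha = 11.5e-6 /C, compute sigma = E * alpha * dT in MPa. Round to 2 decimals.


sigma = E * alpha * dT
sigma = 200000 * 11.5e-6 * 36.7
sigma = 2.3 * 36.7
sigma = 84.41 MPa

84.41


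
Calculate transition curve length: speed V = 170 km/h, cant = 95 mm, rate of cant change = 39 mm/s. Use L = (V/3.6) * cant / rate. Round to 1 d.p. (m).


Convert speed: V = 170 / 3.6 = 47.2222 m/s
L = 47.2222 * 95 / 39
L = 4486.1111 / 39
L = 115.0 m

115.0


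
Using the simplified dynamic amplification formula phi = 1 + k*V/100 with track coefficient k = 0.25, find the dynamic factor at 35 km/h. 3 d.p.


phi = 1 + k * V / 100
phi = 1 + 0.25 * 35 / 100
phi = 1 + 0.0875
phi = 1.088

1.088


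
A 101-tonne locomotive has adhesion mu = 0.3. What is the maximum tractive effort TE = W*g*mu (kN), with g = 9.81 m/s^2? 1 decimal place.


TE_max = W * g * mu
TE_max = 101 * 9.81 * 0.3
TE_max = 990.81 * 0.3
TE_max = 297.2 kN

297.2


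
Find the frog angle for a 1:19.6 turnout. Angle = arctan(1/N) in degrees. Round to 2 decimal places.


1/N = 1/19.6 = 0.05102
angle = arctan(0.05102) = 0.050976 rad
angle = 0.050976 * 180/pi = 2.92 degrees

2.92


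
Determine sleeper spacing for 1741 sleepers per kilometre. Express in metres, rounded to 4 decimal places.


Spacing = 1000 m / number of sleepers
Spacing = 1000 / 1741
Spacing = 0.5744 m

0.5744


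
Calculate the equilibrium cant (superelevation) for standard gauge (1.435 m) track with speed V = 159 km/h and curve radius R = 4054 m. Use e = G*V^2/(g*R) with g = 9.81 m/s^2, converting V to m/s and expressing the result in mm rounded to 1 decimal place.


Convert speed: V = 159 / 3.6 = 44.1667 m/s
Apply formula: e = 1.435 * 44.1667^2 / (9.81 * 4054)
e = 1.435 * 1950.6944 / 39769.74
e = 0.070386 m = 70.4 mm

70.4


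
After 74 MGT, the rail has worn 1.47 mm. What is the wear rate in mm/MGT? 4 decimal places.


Wear rate = total wear / cumulative tonnage
Rate = 1.47 / 74
Rate = 0.0199 mm/MGT

0.0199


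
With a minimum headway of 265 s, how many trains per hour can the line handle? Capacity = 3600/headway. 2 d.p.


Capacity = 3600 / headway
Capacity = 3600 / 265
Capacity = 13.58 trains/hour

13.58


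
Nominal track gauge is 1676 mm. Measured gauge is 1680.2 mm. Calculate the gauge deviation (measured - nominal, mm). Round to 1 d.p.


Deviation = measured - nominal
Deviation = 1680.2 - 1676
Deviation = 4.2 mm

4.2
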